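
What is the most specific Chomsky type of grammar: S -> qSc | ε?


Single nonterminal LHS, but q^n c^n is not regular
Classification: Type 2 (Context-Free)


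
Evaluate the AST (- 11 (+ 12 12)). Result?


Evaluate inner: (+ 12 12) = 24
Evaluate root: (- 11 24) = -13
Result: -13


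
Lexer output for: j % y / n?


Scan left to right, longest-match per lexeme
Tokens: ID(j), OP(%), ID(y), OP(/), ID(n)


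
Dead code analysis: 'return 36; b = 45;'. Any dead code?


statement follows a return and is unreachable
Dead: 'b = 45'


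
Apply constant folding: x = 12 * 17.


12 * 17 = 204 at compile time
Optimized: x = 204


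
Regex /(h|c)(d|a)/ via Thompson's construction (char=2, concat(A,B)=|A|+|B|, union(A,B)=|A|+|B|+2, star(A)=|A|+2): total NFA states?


Syntax tree has 4 char leaf(s), 2 union(s), 0 star(s)
chars contribute 4×2 = 8; each union adds +2; each star adds +2
Total: 8 + 4 + 0 = 12 states


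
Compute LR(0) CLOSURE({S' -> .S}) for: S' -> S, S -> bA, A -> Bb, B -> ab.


Start: S' -> .S
For each item with dot before a nonterminal B, add B -> .γ for every B-production
Closure: [S' -> .S, S -> .bA]


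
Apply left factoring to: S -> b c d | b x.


Common prefix: 'b'
Factored: S -> b S', S' -> c d | x


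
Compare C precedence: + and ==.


'+' is additive (level 9); '==' is equality (level 6)
Higher level binds tighter
'+' has higher precedence than '=='


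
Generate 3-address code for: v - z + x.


Break into single-operator statements:
t1 = v - z
t2 = t1 + x


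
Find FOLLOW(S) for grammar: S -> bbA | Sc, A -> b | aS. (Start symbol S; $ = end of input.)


$ ∈ FOLLOW(S). For each A -> αBβ: add FIRST(β)\{ε} to FOLLOW(B); if β nullable, add FOLLOW(A).
FOLLOW(S) = {$, c}


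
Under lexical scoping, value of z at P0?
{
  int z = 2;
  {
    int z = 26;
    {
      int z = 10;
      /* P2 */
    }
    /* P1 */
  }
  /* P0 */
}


z declared in the same block as P0
z = 2


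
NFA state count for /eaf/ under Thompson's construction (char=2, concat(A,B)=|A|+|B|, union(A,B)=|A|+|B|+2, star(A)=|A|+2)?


Syntax tree has 3 char leaf(s), 0 union(s), 0 star(s)
chars contribute 3×2 = 6; each union adds +2; each star adds +2
Total: 6 + 0 + 0 = 6 states


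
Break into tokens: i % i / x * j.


Scan left to right, longest-match per lexeme
Tokens: ID(i), OP(%), ID(i), OP(/), ID(x), OP(*), ID(j)


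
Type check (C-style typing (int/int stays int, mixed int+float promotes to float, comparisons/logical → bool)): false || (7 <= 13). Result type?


Operand types: bool || bool
Rule: logical operators take bool operands and yield bool
Result type: bool


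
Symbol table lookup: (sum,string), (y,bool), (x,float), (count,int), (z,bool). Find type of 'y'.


Lookup 'y' → type bool


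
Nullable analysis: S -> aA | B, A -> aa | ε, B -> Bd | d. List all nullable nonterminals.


A nonterminal is nullable iff some alternative derives ε (directly, or every symbol in it is nullable)
Nullable: {A}


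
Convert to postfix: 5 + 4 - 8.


Left to right (same or higher precedence on left)
Postfix: 5 4 + 8 -


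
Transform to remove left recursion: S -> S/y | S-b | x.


Left-recursive alternatives: S/y, S-b; non-recursive: x
Introduce S': S -> xS', S' -> /yS' | -bS' | ε


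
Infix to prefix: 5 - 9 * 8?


'*' binds tighter: tree is (- 5 (* 9 8))
Prefix: - 5 * 9 8


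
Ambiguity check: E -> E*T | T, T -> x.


precedence layered via separate nonterminal T: deterministic
Unambiguous


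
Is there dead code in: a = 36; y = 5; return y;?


a is assigned but never read
Dead: 'a = 36'


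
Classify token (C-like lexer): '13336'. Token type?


Pattern: digits only
Type: INTEGER_LITERAL


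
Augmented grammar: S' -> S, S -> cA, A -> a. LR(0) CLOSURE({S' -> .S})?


Start: S' -> .S
For each item with dot before a nonterminal B, add B -> .γ for every B-production
Closure: [S' -> .S, S -> .cA]


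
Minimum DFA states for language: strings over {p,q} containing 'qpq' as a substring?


KMP-style automaton: 3 progress states + 1 absorbing accept = 4
Minimal DFA: 4 states


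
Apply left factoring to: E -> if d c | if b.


Common prefix: 'if'
Factored: E -> if E', E' -> d c | b


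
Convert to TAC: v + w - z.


Break into single-operator statements:
t1 = v + w
t2 = t1 - z


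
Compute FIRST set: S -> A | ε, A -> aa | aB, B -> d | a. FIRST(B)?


Per alternative of B: FIRST(d) = {d}; FIRST(a) = {a}
FIRST(B) = {a, d}


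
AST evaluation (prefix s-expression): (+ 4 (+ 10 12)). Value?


Evaluate inner: (+ 10 12) = 22
Evaluate root: (+ 4 22) = 26
Result: 26


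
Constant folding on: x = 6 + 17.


6 + 17 = 23 at compile time
Optimized: x = 23


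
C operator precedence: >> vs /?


'/' is multiplicative (level 10); '>>' is shift (level 8)
Higher level binds tighter
'/' has higher precedence than '>>'


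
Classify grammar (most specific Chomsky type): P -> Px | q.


Left-linear: every RHS is a terminal or one nonterminal followed by a terminal
Classification: Type 3 (Regular)


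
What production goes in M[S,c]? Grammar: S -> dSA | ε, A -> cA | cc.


For [S, c]: ε is nullable and 'c' ∈ FOLLOW(S)
Entry: S -> ε


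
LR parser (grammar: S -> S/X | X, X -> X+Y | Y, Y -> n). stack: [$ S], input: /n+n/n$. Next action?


shift '/' to continue S -> S/X
Action: shift


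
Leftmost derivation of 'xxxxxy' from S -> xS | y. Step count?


Derivation: S => xS => xxS => xxxS => xxxxS => xxxxxS => xxxxxy
Steps: 6


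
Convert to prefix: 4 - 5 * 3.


'*' binds tighter: tree is (- 4 (* 5 3))
Prefix: - 4 * 5 3


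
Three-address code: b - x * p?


Break into single-operator statements:
t1 = x * p
t2 = b - t1


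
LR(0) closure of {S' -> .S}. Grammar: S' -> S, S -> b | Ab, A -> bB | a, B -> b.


Start: S' -> .S
For each item with dot before a nonterminal B, add B -> .γ for every B-production
Closure: [S' -> .S, S -> .b, S -> .Ab, A -> .bB, A -> .a]


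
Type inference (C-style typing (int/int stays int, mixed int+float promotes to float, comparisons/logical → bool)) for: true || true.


Operand types: bool || bool
Rule: logical operators take bool operands and yield bool
Result type: bool


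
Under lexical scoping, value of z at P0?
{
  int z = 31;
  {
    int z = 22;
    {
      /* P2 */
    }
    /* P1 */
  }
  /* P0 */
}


z declared in the same block as P0
z = 31


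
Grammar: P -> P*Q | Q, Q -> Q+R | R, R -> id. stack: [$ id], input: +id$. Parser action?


'id' on top is the handle for R -> id
Action: reduce (R -> id)


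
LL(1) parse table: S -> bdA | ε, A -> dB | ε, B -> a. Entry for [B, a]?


For [B, a]: 'a' ∈ FIRST(a)
Entry: B -> a


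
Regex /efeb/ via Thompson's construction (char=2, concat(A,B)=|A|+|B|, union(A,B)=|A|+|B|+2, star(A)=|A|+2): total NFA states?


Syntax tree has 4 char leaf(s), 0 union(s), 0 star(s)
chars contribute 4×2 = 8; each union adds +2; each star adds +2
Total: 8 + 0 + 0 = 8 states


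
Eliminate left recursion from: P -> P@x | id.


Left-recursive alternatives: P@x; non-recursive: id
Introduce P': P -> idP', P' -> @xP' | ε


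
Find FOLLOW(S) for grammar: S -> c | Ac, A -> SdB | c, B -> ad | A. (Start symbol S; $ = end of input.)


$ ∈ FOLLOW(S). For each A -> αBβ: add FIRST(β)\{ε} to FOLLOW(B); if β nullable, add FOLLOW(A).
FOLLOW(S) = {$, d}


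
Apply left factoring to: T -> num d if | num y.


Common prefix: 'num'
Factored: T -> num T', T' -> d if | y


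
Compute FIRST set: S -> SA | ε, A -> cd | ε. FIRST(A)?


Per alternative of A: FIRST(cd) = {c}; FIRST(ε) = {ε}
FIRST(A) = {c, ε}


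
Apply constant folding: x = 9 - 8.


9 - 8 = 1 at compile time
Optimized: x = 1


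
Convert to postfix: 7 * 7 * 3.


Left to right (same or higher precedence on left)
Postfix: 7 7 * 3 *


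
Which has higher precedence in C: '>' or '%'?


'%' is multiplicative (level 10); '>' is relational (level 7)
Higher level binds tighter
'%' has higher precedence than '>'


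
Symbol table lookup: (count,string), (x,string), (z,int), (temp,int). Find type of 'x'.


Lookup 'x' → type string


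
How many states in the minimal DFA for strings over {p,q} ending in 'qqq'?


Track the longest suffix of input matching a prefix of 'qqq': 4 classes (prefixes of length 0..3)
Minimal DFA: 4 states


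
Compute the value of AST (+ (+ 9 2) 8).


Evaluate inner: (+ 9 2) = 11
Evaluate root: (+ 11 8) = 19
Result: 19


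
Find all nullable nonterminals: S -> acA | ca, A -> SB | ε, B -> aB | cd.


A nonterminal is nullable iff some alternative derives ε (directly, or every symbol in it is nullable)
Nullable: {A}


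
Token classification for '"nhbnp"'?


Pattern: double-quoted sequence
Type: STRING_LITERAL


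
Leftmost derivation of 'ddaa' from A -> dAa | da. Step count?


Derivation: A => dAa => ddaa
Steps: 2


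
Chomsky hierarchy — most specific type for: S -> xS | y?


Right-linear: every RHS is a terminal or a terminal followed by one nonterminal
Classification: Type 3 (Regular)


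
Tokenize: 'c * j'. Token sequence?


Scan left to right, longest-match per lexeme
Tokens: ID(c), OP(*), ID(j)


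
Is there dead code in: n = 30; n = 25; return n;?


first assignment to n is overwritten before any read
Dead: 'n = 30'


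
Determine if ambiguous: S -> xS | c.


right-linear, alternatives start with distinct terminals 'x' vs 'c': unique leftmost derivation
Unambiguous


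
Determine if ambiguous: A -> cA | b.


right-linear, alternatives start with distinct terminals 'c' vs 'b': unique leftmost derivation
Unambiguous


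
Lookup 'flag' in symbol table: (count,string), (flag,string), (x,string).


Lookup 'flag' → type string


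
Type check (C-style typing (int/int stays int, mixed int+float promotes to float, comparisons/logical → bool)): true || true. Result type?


Operand types: bool || bool
Rule: logical operators take bool operands and yield bool
Result type: bool


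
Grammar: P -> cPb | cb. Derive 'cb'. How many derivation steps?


Derivation: P => cb
Steps: 1


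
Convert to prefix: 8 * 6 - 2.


left-to-right (same/higher precedence on left): tree is (- (* 8 6) 2)
Prefix: - * 8 6 2


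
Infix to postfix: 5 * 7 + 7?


Left to right (same or higher precedence on left)
Postfix: 5 7 * 7 +


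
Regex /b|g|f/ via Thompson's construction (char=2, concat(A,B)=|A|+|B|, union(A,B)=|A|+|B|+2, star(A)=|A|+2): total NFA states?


Syntax tree has 3 char leaf(s), 2 union(s), 0 star(s)
chars contribute 3×2 = 6; each union adds +2; each star adds +2
Total: 6 + 4 + 0 = 10 states


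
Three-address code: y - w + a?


Break into single-operator statements:
t1 = y - w
t2 = t1 + a


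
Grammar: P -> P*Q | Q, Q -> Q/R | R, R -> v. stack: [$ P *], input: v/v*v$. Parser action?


no handle ('P*' is not any RHS); shift 'v'
Action: shift


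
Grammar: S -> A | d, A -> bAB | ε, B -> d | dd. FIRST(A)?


Per alternative of A: FIRST(bAB) = {b}; FIRST(ε) = {ε}
FIRST(A) = {b, ε}


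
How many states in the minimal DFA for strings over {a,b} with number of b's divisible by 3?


Track (count of b) mod 3: states 0..2, accept at 0
Minimal DFA: 3 states


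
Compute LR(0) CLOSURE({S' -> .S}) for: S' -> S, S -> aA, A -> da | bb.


Start: S' -> .S
For each item with dot before a nonterminal B, add B -> .γ for every B-production
Closure: [S' -> .S, S -> .aA]


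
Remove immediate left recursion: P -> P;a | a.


Left-recursive alternatives: P;a; non-recursive: a
Introduce P': P -> aP', P' -> ;aP' | ε


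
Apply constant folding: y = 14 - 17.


14 - 17 = -3 at compile time
Optimized: y = -3


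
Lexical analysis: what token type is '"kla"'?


Pattern: double-quoted sequence
Type: STRING_LITERAL


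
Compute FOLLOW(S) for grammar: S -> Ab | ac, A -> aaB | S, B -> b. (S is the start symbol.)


$ ∈ FOLLOW(S). For each A -> αBβ: add FIRST(β)\{ε} to FOLLOW(B); if β nullable, add FOLLOW(A).
FOLLOW(S) = {$, b}


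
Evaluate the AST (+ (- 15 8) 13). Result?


Evaluate inner: (- 15 8) = 7
Evaluate root: (+ 7 13) = 20
Result: 20


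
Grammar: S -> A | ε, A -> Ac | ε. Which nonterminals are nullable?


A nonterminal is nullable iff some alternative derives ε (directly, or every symbol in it is nullable)
Nullable: {A, S}


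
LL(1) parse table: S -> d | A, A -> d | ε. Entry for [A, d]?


For [A, d]: 'd' ∈ FIRST(d)
Entry: A -> d


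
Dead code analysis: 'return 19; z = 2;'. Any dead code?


statement follows a return and is unreachable
Dead: 'z = 2'


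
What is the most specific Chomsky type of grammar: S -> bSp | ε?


Single nonterminal LHS, but b^n p^n is not regular
Classification: Type 2 (Context-Free)


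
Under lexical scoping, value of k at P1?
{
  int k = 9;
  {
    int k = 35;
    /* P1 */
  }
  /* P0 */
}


k declared in the same block as P1
k = 35


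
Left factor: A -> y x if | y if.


Common prefix: 'y'
Factored: A -> y A', A' -> x if | if


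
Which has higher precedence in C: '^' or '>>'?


'>>' is shift (level 8); '^' is bitwise XOR (level 4)
Higher level binds tighter
'>>' has higher precedence than '^'


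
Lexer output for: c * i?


Scan left to right, longest-match per lexeme
Tokens: ID(c), OP(*), ID(i)


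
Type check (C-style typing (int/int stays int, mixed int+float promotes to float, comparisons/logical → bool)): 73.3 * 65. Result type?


Operand types: float * int
Rule: mixed int/float promotes to float; int/int stays int
Result type: float


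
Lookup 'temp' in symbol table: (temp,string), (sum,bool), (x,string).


Lookup 'temp' → type string


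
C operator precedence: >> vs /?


'/' is multiplicative (level 10); '>>' is shift (level 8)
Higher level binds tighter
'/' has higher precedence than '>>'


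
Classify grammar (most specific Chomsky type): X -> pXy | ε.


Single nonterminal LHS, but p^n y^n is not regular
Classification: Type 2 (Context-Free)


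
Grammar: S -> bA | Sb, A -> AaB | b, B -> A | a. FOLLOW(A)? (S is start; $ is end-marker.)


$ ∈ FOLLOW(S). For each A -> αBβ: add FIRST(β)\{ε} to FOLLOW(B); if β nullable, add FOLLOW(A).
FOLLOW(A) = {$, a, b}


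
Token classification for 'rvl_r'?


Pattern: letter/underscore followed by alphanumerics, not a keyword
Type: IDENTIFIER


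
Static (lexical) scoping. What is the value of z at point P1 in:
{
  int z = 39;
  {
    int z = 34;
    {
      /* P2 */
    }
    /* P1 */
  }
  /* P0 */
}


z declared in the same block as P1
z = 34


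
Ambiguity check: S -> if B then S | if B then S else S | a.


dangling else: 'if B then if B then a else a' parses two ways
Ambiguous


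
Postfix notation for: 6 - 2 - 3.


Left to right (same or higher precedence on left)
Postfix: 6 2 - 3 -


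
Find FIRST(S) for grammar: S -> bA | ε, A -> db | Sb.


Per alternative of S: FIRST(bA) = {b}; FIRST(ε) = {ε}
FIRST(S) = {b, ε}


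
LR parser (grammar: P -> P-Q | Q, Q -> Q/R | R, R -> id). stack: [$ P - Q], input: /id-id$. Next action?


'/' can extend Q; shift to build Q -> Q/R
Action: shift


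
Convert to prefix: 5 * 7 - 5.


left-to-right (same/higher precedence on left): tree is (- (* 5 7) 5)
Prefix: - * 5 7 5


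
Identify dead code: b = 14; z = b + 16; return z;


b is read by z's definition; z is returned
No dead code


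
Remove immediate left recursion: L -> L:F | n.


Left-recursive alternatives: L:F; non-recursive: n
Introduce L': L -> nL', L' -> :FL' | ε


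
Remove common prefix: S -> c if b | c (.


Common prefix: 'c'
Factored: S -> c S', S' -> if b | (


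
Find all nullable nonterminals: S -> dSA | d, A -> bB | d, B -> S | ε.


A nonterminal is nullable iff some alternative derives ε (directly, or every symbol in it is nullable)
Nullable: {B}


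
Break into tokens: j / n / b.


Scan left to right, longest-match per lexeme
Tokens: ID(j), OP(/), ID(n), OP(/), ID(b)


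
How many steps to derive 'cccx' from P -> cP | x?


Derivation: P => cP => ccP => cccP => cccx
Steps: 4


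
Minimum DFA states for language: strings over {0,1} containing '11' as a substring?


KMP-style automaton: 2 progress states + 1 absorbing accept = 3
Minimal DFA: 3 states


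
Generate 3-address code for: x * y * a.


Break into single-operator statements:
t1 = x * y
t2 = t1 * a


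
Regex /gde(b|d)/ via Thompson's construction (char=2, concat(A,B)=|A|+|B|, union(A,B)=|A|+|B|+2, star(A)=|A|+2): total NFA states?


Syntax tree has 5 char leaf(s), 1 union(s), 0 star(s)
chars contribute 5×2 = 10; each union adds +2; each star adds +2
Total: 10 + 2 + 0 = 12 states


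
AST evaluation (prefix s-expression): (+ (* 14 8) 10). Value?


Evaluate inner: (* 14 8) = 112
Evaluate root: (+ 112 10) = 122
Result: 122


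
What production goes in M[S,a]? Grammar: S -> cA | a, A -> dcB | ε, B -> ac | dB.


For [S, a]: 'a' ∈ FIRST(a)
Entry: S -> a


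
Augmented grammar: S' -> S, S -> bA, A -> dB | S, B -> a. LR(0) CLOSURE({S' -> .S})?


Start: S' -> .S
For each item with dot before a nonterminal B, add B -> .γ for every B-production
Closure: [S' -> .S, S -> .bA]


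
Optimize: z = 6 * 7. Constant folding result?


6 * 7 = 42 at compile time
Optimized: z = 42


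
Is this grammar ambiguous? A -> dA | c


right-linear, alternatives start with distinct terminals 'd' vs 'c': unique leftmost derivation
Unambiguous


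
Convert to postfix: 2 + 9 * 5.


* has higher precedence, evaluate 9*5 first
Postfix: 2 9 5 * +


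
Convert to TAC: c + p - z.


Break into single-operator statements:
t1 = c + p
t2 = t1 - z


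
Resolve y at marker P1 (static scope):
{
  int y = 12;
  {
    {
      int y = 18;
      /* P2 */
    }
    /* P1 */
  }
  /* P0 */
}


P1's block does not declare y; resolves to the enclosing declaration at depth 0
y = 12


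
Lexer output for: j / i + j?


Scan left to right, longest-match per lexeme
Tokens: ID(j), OP(/), ID(i), OP(+), ID(j)


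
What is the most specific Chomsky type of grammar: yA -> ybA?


LHS has context (more than one symbol) and |LHS| ≤ |RHS|
Classification: Type 1 (Context-Sensitive)


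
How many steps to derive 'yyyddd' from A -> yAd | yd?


Derivation: A => yAd => yyAdd => yyyddd
Steps: 3


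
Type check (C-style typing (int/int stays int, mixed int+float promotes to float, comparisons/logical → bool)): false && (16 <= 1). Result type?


Operand types: bool && bool
Rule: logical operators take bool operands and yield bool
Result type: bool


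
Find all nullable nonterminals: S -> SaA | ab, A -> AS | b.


A nonterminal is nullable iff some alternative derives ε (directly, or every symbol in it is nullable)
Nullable: {}


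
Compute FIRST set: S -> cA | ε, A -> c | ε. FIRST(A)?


Per alternative of A: FIRST(c) = {c}; FIRST(ε) = {ε}
FIRST(A) = {c, ε}


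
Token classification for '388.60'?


Pattern: digits with a decimal point
Type: FLOAT_LITERAL


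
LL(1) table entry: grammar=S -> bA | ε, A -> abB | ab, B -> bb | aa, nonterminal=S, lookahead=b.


For [S, b]: 'b' ∈ FIRST(bA)
Entry: S -> bA


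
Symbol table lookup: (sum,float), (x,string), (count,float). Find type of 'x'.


Lookup 'x' → type string


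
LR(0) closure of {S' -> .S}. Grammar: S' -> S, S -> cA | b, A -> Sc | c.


Start: S' -> .S
For each item with dot before a nonterminal B, add B -> .γ for every B-production
Closure: [S' -> .S, S -> .cA, S -> .b]


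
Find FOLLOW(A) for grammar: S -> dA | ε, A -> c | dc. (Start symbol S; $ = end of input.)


$ ∈ FOLLOW(S). For each A -> αBβ: add FIRST(β)\{ε} to FOLLOW(B); if β nullable, add FOLLOW(A).
FOLLOW(A) = {$}


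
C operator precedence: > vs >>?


'>>' is shift (level 8); '>' is relational (level 7)
Higher level binds tighter
'>>' has higher precedence than '>'


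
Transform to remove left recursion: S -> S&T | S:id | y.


Left-recursive alternatives: S&T, S:id; non-recursive: y
Introduce S': S -> yS', S' -> &TS' | :idS' | ε


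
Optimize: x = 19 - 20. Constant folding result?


19 - 20 = -1 at compile time
Optimized: x = -1


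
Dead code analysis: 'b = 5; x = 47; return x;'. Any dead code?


b is assigned but never read
Dead: 'b = 5'


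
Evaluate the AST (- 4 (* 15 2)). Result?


Evaluate inner: (* 15 2) = 30
Evaluate root: (- 4 30) = -26
Result: -26


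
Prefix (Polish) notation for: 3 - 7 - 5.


left-to-right (same/higher precedence on left): tree is (- (- 3 7) 5)
Prefix: - - 3 7 5


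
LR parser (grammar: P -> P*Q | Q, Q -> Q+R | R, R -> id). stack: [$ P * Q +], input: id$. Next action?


no handle; shift 'id'
Action: shift


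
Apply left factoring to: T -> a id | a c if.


Common prefix: 'a'
Factored: T -> a T', T' -> id | c if


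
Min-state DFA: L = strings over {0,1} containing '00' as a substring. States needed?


KMP-style automaton: 2 progress states + 1 absorbing accept = 3
Minimal DFA: 3 states


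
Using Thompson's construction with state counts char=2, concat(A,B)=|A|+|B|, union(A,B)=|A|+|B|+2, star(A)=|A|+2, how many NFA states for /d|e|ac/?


Syntax tree has 4 char leaf(s), 2 union(s), 0 star(s)
chars contribute 4×2 = 8; each union adds +2; each star adds +2
Total: 8 + 4 + 0 = 12 states


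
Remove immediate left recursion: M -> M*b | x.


Left-recursive alternatives: M*b; non-recursive: x
Introduce M': M -> xM', M' -> *bM' | ε


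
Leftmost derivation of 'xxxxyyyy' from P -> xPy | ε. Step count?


Derivation: P => xPy => xxPyy => xxxPyyy => xxxxPyyyy => xxxxyyyy
Steps: 5


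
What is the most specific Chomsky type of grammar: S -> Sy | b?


Left-linear: every RHS is a terminal or one nonterminal followed by a terminal
Classification: Type 3 (Regular)


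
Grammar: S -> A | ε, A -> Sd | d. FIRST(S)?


Per alternative of S: FIRST(A) = {d}; FIRST(ε) = {ε}
FIRST(S) = {d, ε}


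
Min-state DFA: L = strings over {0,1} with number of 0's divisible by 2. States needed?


Track (count of 0) mod 2: states 0..1, accept at 0
Minimal DFA: 2 states


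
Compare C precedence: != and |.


'!=' is equality (level 6); '|' is bitwise OR (level 3)
Higher level binds tighter
'!=' has higher precedence than '|'


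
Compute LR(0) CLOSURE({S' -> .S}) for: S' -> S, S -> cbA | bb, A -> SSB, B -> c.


Start: S' -> .S
For each item with dot before a nonterminal B, add B -> .γ for every B-production
Closure: [S' -> .S, S -> .cbA, S -> .bb]


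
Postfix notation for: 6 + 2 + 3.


Left to right (same or higher precedence on left)
Postfix: 6 2 + 3 +


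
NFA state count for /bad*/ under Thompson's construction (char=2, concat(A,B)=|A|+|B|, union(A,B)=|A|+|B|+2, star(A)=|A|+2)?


Syntax tree has 3 char leaf(s), 0 union(s), 1 star(s)
chars contribute 3×2 = 6; each union adds +2; each star adds +2
Total: 6 + 0 + 2 = 8 states


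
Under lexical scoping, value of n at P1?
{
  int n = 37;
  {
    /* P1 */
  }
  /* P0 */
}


P1's block does not declare n; resolves to the enclosing declaration at depth 0
n = 37


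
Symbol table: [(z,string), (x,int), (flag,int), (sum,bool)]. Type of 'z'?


Lookup 'z' → type string


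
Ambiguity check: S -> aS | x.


right-linear, alternatives start with distinct terminals 'a' vs 'x': unique leftmost derivation
Unambiguous


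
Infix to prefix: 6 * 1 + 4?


left-to-right (same/higher precedence on left): tree is (+ (* 6 1) 4)
Prefix: + * 6 1 4


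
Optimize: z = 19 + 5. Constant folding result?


19 + 5 = 24 at compile time
Optimized: z = 24


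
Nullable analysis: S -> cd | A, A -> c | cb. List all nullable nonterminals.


A nonterminal is nullable iff some alternative derives ε (directly, or every symbol in it is nullable)
Nullable: {}


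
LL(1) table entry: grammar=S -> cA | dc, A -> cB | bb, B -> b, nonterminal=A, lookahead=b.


For [A, b]: 'b' ∈ FIRST(bb)
Entry: A -> bb


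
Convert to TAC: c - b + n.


Break into single-operator statements:
t1 = c - b
t2 = t1 + n


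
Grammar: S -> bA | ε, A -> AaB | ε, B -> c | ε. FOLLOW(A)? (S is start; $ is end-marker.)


$ ∈ FOLLOW(S). For each A -> αBβ: add FIRST(β)\{ε} to FOLLOW(B); if β nullable, add FOLLOW(A).
FOLLOW(A) = {$, a}


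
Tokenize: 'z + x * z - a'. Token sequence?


Scan left to right, longest-match per lexeme
Tokens: ID(z), OP(+), ID(x), OP(*), ID(z), OP(-), ID(a)


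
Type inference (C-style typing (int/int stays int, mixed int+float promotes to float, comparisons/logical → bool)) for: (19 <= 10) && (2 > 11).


Operand types: bool && bool
Rule: logical operators take bool operands and yield bool
Result type: bool


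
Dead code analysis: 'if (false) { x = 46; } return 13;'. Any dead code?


condition is constant false, so the whole block is unreachable
Dead: 'if (false) { x = 46; }'


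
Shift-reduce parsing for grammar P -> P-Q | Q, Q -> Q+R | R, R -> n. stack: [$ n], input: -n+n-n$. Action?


'n' on top is the handle for R -> n
Action: reduce (R -> n)


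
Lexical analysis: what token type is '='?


Pattern: operator symbol
Type: OPERATOR


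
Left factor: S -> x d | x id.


Common prefix: 'x'
Factored: S -> x S', S' -> d | id


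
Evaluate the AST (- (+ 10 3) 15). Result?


Evaluate inner: (+ 10 3) = 13
Evaluate root: (- 13 15) = -2
Result: -2


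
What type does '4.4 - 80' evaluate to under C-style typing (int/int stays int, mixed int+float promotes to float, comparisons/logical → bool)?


Operand types: float - int
Rule: mixed int/float promotes to float; int/int stays int
Result type: float


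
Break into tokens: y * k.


Scan left to right, longest-match per lexeme
Tokens: ID(y), OP(*), ID(k)


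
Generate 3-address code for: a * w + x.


Break into single-operator statements:
t1 = a * w
t2 = t1 + x


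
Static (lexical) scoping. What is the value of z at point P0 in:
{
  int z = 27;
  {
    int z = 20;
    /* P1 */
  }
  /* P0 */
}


z declared in the same block as P0
z = 27


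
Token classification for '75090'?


Pattern: digits only
Type: INTEGER_LITERAL


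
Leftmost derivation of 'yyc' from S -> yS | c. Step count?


Derivation: S => yS => yyS => yyc
Steps: 3


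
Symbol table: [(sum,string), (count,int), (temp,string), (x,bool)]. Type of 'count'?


Lookup 'count' → type int


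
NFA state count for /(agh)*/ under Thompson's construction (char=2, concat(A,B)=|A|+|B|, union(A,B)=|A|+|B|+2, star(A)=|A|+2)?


Syntax tree has 3 char leaf(s), 0 union(s), 1 star(s)
chars contribute 3×2 = 6; each union adds +2; each star adds +2
Total: 6 + 0 + 2 = 8 states


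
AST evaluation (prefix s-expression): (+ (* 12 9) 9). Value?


Evaluate inner: (* 12 9) = 108
Evaluate root: (+ 108 9) = 117
Result: 117


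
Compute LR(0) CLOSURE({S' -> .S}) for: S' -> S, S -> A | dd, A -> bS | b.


Start: S' -> .S
For each item with dot before a nonterminal B, add B -> .γ for every B-production
Closure: [S' -> .S, S -> .A, S -> .dd, A -> .bS, A -> .b]


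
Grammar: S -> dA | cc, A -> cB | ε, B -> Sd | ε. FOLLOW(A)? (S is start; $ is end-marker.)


$ ∈ FOLLOW(S). For each A -> αBβ: add FIRST(β)\{ε} to FOLLOW(B); if β nullable, add FOLLOW(A).
FOLLOW(A) = {$, d}


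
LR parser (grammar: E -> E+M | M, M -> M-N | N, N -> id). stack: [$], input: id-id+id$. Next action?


no handle on stack; shift 'id'
Action: shift


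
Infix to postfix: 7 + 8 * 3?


* has higher precedence, evaluate 8*3 first
Postfix: 7 8 3 * +


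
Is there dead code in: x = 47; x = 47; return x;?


first assignment to x is overwritten before any read
Dead: 'x = 47'


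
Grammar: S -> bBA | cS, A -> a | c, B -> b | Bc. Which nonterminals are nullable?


A nonterminal is nullable iff some alternative derives ε (directly, or every symbol in it is nullable)
Nullable: {}


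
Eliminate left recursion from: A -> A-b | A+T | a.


Left-recursive alternatives: A-b, A+T; non-recursive: a
Introduce A': A -> aA', A' -> -bA' | +TA' | ε


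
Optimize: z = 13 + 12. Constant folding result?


13 + 12 = 25 at compile time
Optimized: z = 25


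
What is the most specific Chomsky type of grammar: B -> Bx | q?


Left-linear: every RHS is a terminal or one nonterminal followed by a terminal
Classification: Type 3 (Regular)


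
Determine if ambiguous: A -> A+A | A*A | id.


'id+id*id' has two parse trees (no precedence encoded between + and *)
Ambiguous


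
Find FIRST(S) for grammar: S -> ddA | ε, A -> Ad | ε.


Per alternative of S: FIRST(ddA) = {d}; FIRST(ε) = {ε}
FIRST(S) = {d, ε}


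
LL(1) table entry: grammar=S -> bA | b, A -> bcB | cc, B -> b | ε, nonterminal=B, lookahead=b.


For [B, b]: 'b' ∈ FIRST(b)
Entry: B -> b


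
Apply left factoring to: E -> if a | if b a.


Common prefix: 'if'
Factored: E -> if E', E' -> a | b a


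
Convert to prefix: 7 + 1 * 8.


'*' binds tighter: tree is (+ 7 (* 1 8))
Prefix: + 7 * 1 8


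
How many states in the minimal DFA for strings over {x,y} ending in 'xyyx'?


Track the longest suffix of input matching a prefix of 'xyyx': 5 classes (prefixes of length 0..4)
Minimal DFA: 5 states


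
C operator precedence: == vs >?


'>' is relational (level 7); '==' is equality (level 6)
Higher level binds tighter
'>' has higher precedence than '=='


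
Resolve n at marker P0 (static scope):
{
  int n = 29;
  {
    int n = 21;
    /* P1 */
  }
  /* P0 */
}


n declared in the same block as P0
n = 29


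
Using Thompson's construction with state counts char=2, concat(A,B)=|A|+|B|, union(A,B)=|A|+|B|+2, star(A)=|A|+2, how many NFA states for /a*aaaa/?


Syntax tree has 5 char leaf(s), 0 union(s), 1 star(s)
chars contribute 5×2 = 10; each union adds +2; each star adds +2
Total: 10 + 0 + 2 = 12 states


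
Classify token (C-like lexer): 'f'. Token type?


Pattern: letter/underscore followed by alphanumerics, not a keyword
Type: IDENTIFIER


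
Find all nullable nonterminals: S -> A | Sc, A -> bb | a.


A nonterminal is nullable iff some alternative derives ε (directly, or every symbol in it is nullable)
Nullable: {}


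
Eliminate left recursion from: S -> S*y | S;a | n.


Left-recursive alternatives: S*y, S;a; non-recursive: n
Introduce S': S -> nS', S' -> *yS' | ;aS' | ε


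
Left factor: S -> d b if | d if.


Common prefix: 'd'
Factored: S -> d S', S' -> b if | if


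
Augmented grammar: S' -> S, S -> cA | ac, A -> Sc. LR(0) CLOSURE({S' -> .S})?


Start: S' -> .S
For each item with dot before a nonterminal B, add B -> .γ for every B-production
Closure: [S' -> .S, S -> .cA, S -> .ac]


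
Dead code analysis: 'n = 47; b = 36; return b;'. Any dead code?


n is assigned but never read
Dead: 'n = 47'


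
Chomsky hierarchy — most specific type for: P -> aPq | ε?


Single nonterminal LHS, but a^n q^n is not regular
Classification: Type 2 (Context-Free)


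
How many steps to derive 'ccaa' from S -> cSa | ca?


Derivation: S => cSa => ccaa
Steps: 2


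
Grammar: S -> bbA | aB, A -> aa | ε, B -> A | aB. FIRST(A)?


Per alternative of A: FIRST(aa) = {a}; FIRST(ε) = {ε}
FIRST(A) = {a, ε}


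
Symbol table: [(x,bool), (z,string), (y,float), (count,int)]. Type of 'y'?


Lookup 'y' → type float


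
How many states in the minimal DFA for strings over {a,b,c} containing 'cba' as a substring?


KMP-style automaton: 3 progress states + 1 absorbing accept = 4
Minimal DFA: 4 states


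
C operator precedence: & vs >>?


'>>' is shift (level 8); '&' is bitwise AND (level 5)
Higher level binds tighter
'>>' has higher precedence than '&'


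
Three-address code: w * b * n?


Break into single-operator statements:
t1 = w * b
t2 = t1 * n


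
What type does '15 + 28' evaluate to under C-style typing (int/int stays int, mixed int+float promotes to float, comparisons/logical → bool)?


Operand types: int + int
Rule: mixed int/float promotes to float; int/int stays int
Result type: int


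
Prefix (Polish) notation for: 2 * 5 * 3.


left-to-right (same/higher precedence on left): tree is (* (* 2 5) 3)
Prefix: * * 2 5 3


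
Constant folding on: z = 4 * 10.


4 * 10 = 40 at compile time
Optimized: z = 40


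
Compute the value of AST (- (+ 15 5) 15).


Evaluate inner: (+ 15 5) = 20
Evaluate root: (- 20 15) = 5
Result: 5


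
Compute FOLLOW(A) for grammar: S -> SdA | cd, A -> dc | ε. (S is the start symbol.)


$ ∈ FOLLOW(S). For each A -> αBβ: add FIRST(β)\{ε} to FOLLOW(B); if β nullable, add FOLLOW(A).
FOLLOW(A) = {$, d}


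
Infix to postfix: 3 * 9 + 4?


Left to right (same or higher precedence on left)
Postfix: 3 9 * 4 +


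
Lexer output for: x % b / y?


Scan left to right, longest-match per lexeme
Tokens: ID(x), OP(%), ID(b), OP(/), ID(y)


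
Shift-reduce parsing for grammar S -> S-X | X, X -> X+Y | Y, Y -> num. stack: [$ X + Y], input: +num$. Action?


handle 'X+Y' on top
Action: reduce (X -> X+Y)


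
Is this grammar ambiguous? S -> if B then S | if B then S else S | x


dangling else: 'if B then if B then x else x' parses two ways
Ambiguous


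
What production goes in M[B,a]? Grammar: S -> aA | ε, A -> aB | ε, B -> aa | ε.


For [B, a]: 'a' ∈ FIRST(aa)
Entry: B -> aa


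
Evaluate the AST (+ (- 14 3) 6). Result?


Evaluate inner: (- 14 3) = 11
Evaluate root: (+ 11 6) = 17
Result: 17


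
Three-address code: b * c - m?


Break into single-operator statements:
t1 = b * c
t2 = t1 - m


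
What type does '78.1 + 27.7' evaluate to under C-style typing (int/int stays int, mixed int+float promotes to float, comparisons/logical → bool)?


Operand types: float + float
Rule: mixed int/float promotes to float; int/int stays int
Result type: float


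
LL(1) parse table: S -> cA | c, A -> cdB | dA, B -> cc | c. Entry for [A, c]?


For [A, c]: 'c' ∈ FIRST(cdB)
Entry: A -> cdB


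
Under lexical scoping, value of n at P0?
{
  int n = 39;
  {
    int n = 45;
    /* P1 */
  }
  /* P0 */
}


n declared in the same block as P0
n = 39


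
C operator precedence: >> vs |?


'>>' is shift (level 8); '|' is bitwise OR (level 3)
Higher level binds tighter
'>>' has higher precedence than '|'


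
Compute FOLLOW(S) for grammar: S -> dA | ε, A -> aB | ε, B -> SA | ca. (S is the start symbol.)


$ ∈ FOLLOW(S). For each A -> αBβ: add FIRST(β)\{ε} to FOLLOW(B); if β nullable, add FOLLOW(A).
FOLLOW(S) = {$, a}


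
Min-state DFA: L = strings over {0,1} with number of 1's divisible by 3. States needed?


Track (count of 1) mod 3: states 0..2, accept at 0
Minimal DFA: 3 states


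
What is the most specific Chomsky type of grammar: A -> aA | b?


Right-linear: every RHS is a terminal or a terminal followed by one nonterminal
Classification: Type 3 (Regular)


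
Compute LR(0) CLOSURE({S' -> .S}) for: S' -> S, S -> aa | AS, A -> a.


Start: S' -> .S
For each item with dot before a nonterminal B, add B -> .γ for every B-production
Closure: [S' -> .S, S -> .aa, S -> .AS, A -> .a]


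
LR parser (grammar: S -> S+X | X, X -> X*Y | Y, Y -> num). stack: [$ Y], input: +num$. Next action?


'Y' (not preceded by X*) is the handle for X -> Y
Action: reduce (X -> Y)


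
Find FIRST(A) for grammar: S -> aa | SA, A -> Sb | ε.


Per alternative of A: FIRST(Sb) = {a}; FIRST(ε) = {ε}
FIRST(A) = {a, ε}


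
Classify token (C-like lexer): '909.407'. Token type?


Pattern: digits with a decimal point
Type: FLOAT_LITERAL


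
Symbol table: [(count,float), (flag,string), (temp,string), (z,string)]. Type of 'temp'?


Lookup 'temp' → type string


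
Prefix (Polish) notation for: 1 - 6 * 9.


'*' binds tighter: tree is (- 1 (* 6 9))
Prefix: - 1 * 6 9


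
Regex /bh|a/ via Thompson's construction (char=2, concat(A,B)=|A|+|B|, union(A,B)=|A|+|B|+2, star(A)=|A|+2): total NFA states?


Syntax tree has 3 char leaf(s), 1 union(s), 0 star(s)
chars contribute 3×2 = 6; each union adds +2; each star adds +2
Total: 6 + 2 + 0 = 8 states


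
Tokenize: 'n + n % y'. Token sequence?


Scan left to right, longest-match per lexeme
Tokens: ID(n), OP(+), ID(n), OP(%), ID(y)


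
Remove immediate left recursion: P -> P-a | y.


Left-recursive alternatives: P-a; non-recursive: y
Introduce P': P -> yP', P' -> -aP' | ε


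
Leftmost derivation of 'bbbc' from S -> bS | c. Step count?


Derivation: S => bS => bbS => bbbS => bbbc
Steps: 4


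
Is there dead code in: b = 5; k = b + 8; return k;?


b is read by k's definition; k is returned
No dead code


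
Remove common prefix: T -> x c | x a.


Common prefix: 'x'
Factored: T -> x T', T' -> c | a


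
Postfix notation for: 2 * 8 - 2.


Left to right (same or higher precedence on left)
Postfix: 2 8 * 2 -


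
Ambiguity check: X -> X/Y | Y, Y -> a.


precedence layered via separate nonterminal Y: deterministic
Unambiguous


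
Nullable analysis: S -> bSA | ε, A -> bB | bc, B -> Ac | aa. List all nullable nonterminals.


A nonterminal is nullable iff some alternative derives ε (directly, or every symbol in it is nullable)
Nullable: {S}


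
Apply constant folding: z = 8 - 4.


8 - 4 = 4 at compile time
Optimized: z = 4


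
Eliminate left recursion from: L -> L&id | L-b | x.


Left-recursive alternatives: L&id, L-b; non-recursive: x
Introduce L': L -> xL', L' -> &idL' | -bL' | ε


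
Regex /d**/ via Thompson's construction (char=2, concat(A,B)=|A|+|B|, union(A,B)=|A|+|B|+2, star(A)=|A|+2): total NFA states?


Syntax tree has 1 char leaf(s), 0 union(s), 2 star(s)
chars contribute 1×2 = 2; each union adds +2; each star adds +2
Total: 2 + 0 + 4 = 6 states


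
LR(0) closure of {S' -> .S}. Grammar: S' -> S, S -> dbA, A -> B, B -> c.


Start: S' -> .S
For each item with dot before a nonterminal B, add B -> .γ for every B-production
Closure: [S' -> .S, S -> .dbA]


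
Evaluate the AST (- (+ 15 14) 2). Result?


Evaluate inner: (+ 15 14) = 29
Evaluate root: (- 29 2) = 27
Result: 27


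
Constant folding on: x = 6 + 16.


6 + 16 = 22 at compile time
Optimized: x = 22


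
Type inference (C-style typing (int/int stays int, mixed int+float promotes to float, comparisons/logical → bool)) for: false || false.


Operand types: bool || bool
Rule: logical operators take bool operands and yield bool
Result type: bool


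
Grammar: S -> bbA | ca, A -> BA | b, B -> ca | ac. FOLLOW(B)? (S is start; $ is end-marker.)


$ ∈ FOLLOW(S). For each A -> αBβ: add FIRST(β)\{ε} to FOLLOW(B); if β nullable, add FOLLOW(A).
FOLLOW(B) = {a, b, c}


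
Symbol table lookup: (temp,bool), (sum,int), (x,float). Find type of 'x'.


Lookup 'x' → type float


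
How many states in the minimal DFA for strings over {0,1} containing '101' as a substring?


KMP-style automaton: 3 progress states + 1 absorbing accept = 4
Minimal DFA: 4 states


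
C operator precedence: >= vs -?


'-' is additive (level 9); '>=' is relational (level 7)
Higher level binds tighter
'-' has higher precedence than '>='
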